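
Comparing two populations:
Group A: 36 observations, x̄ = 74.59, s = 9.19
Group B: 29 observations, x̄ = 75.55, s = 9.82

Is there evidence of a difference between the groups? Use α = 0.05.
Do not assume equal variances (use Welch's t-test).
Welch's two-sample t-test:
H₀: μ₁ = μ₂
H₁: μ₁ ≠ μ₂
s₁²/n₁ = 9.19²/36 = 2.3460,  s₂²/n₂ = 9.82²/29 = 3.3253
SE = √(s₁²/n₁ + s₂²/n₂) = √(2.3460 + 3.3253) = 2.3814
df (Welch-Satterthwaite) = (s₁²/n₁ + s₂²/n₂)² / [(s₁²/n₁)²/(n₁-1) + (s₂²/n₂)²/(n₂-1)] ≈ 58.25
t = (x̄₁ - x̄₂) / SE = (74.59 - 75.55) / 2.3814 = -0.96 / 2.3814 = -0.403
p-value = 0.6883

Since p-value > α = 0.05, we fail to reject H₀.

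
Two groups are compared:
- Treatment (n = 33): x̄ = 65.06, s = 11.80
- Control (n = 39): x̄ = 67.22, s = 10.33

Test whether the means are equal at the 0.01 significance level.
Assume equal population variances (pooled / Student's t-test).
Student's two-sample t-test (equal variances):
H₀: μ₁ = μ₂
H₁: μ₁ ≠ μ₂
df = n₁ + n₂ - 2 = 70
Pooled variance s_p² = [(n₁-1)s₁² + (n₂-1)s₂²] / (n₁ + n₂ - 2) = [(32)(11.80²) + (38)(10.33²)] / 70 = 121.5803
SE = √(s_p²(1/n₁ + 1/n₂)) = √(121.5803 × (1/33 + 1/39)) = 2.6080
t = (x̄₁ - x̄₂) / SE = (65.06 - 67.22) / 2.6080 = -2.16 / 2.6080 = -0.828
p-value = 0.4104

Since p-value > α = 0.01, we fail to reject H₀.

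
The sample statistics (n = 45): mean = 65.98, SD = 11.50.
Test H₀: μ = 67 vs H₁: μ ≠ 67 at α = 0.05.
One-sample t-test:
H₀: μ = 67
H₁: μ ≠ 67
df = n - 1 = 44
t = (x̄ - μ₀) / (s/√n) = (65.98 - 67) / (11.50/√45) = -0.595
p-value = 0.5549

Since p-value > α = 0.05, we fail to reject H₀.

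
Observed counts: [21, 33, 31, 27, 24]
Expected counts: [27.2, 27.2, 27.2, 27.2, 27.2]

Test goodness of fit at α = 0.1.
Chi-square goodness of fit test:
H₀: observed counts match expected distribution
H₁: observed counts differ from expected distribution
df = k - 1 = 4
χ² = Σ(O - E)²/E
   = (21 - 27.2)²/27.2 + (33 - 27.2)²/27.2 + (31 - 27.2)²/27.2 + (27 - 27.2)²/27.2 + (24 - 27.2)²/27.2
   = 1.413 + 1.237 + 0.531 + 0.001 + 0.376
   = 3.56
p-value = 0.4690

Since p-value > α = 0.1, we fail to reject H₀.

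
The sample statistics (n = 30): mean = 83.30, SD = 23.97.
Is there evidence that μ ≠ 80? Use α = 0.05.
One-sample t-test:
H₀: μ = 80
H₁: μ ≠ 80
df = n - 1 = 29
t = (x̄ - μ₀) / (s/√n) = (83.30 - 80) / (23.97/√30) = 0.754
p-value = 0.4569

Since p-value > α = 0.05, we fail to reject H₀.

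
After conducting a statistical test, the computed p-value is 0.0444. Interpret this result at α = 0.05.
Since p = 0.0444 < α = 0.05, reject H₀.
There is sufficient evidence to reject the null hypothesis; the result is statistically significant at the 0.05 level.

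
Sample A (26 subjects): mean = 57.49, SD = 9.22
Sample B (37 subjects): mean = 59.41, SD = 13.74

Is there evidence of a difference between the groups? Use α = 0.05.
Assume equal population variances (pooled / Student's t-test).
Student's two-sample t-test (equal variances):
H₀: μ₁ = μ₂
H₁: μ₁ ≠ μ₂
df = n₁ + n₂ - 2 = 61
Pooled variance s_p² = [(n₁-1)s₁² + (n₂-1)s₂²] / (n₁ + n₂ - 2) = [(25)(9.22²) + (36)(13.74²)] / 61 = 146.2551
SE = √(s_p²(1/n₁ + 1/n₂)) = √(146.2551 × (1/26 + 1/37)) = 3.0948
t = (x̄₁ - x̄₂) / SE = (57.49 - 59.41) / 3.0948 = -1.92 / 3.0948 = -0.620
p-value = 0.5373

Since p-value > α = 0.05, we fail to reject H₀.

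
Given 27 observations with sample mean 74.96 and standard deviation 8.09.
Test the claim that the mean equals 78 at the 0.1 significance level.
One-sample t-test:
H₀: μ = 78
H₁: μ ≠ 78
df = n - 1 = 26
t = (x̄ - μ₀) / (s/√n) = (74.96 - 78) / (8.09/√27) = -1.953
p-value = 0.0617

Since p-value < α = 0.1, we reject H₀.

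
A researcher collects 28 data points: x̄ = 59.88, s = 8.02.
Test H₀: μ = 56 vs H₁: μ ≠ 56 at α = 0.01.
One-sample t-test:
H₀: μ = 56
H₁: μ ≠ 56
df = n - 1 = 27
t = (x̄ - μ₀) / (s/√n) = (59.88 - 56) / (8.02/√28) = 2.560
p-value = 0.0164

Since p-value > α = 0.01, we fail to reject H₀.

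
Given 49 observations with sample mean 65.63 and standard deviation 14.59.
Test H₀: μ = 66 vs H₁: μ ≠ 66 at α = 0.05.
One-sample t-test:
H₀: μ = 66
H₁: μ ≠ 66
df = n - 1 = 48
t = (x̄ - μ₀) / (s/√n) = (65.63 - 66) / (14.59/√49) = -0.178
p-value = 0.8598

Since p-value > α = 0.05, we fail to reject H₀.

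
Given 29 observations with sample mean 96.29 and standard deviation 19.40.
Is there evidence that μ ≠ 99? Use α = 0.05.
One-sample t-test:
H₀: μ = 99
H₁: μ ≠ 99
df = n - 1 = 28
t = (x̄ - μ₀) / (s/√n) = (96.29 - 99) / (19.40/√29) = -0.752
p-value = 0.4582

Since p-value > α = 0.05, we fail to reject H₀.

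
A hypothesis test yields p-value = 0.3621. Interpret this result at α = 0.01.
Since p = 0.3621 > α = 0.01, fail to reject H₀.
There is insufficient evidence to reject the null hypothesis; the result is not statistically significant at the 0.01 level.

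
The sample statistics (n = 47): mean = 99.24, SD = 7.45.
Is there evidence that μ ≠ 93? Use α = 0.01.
One-sample t-test:
H₀: μ = 93
H₁: μ ≠ 93
df = n - 1 = 46
t = (x̄ - μ₀) / (s/√n) = (99.24 - 93) / (7.45/√47) = 5.742
p-value < 0.0001

Since p-value < α = 0.01, we reject H₀.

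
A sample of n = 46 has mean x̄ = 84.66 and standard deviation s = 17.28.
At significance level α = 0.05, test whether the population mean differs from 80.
One-sample t-test:
H₀: μ = 80
H₁: μ ≠ 80
df = n - 1 = 45
t = (x̄ - μ₀) / (s/√n) = (84.66 - 80) / (17.28/√46) = 1.829
p-value = 0.0740

Since p-value > α = 0.05, we fail to reject H₀.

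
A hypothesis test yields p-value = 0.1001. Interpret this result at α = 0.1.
Since p = 0.1001 > α = 0.1, fail to reject H₀.
There is insufficient evidence to reject the null hypothesis; the result is not statistically significant at the 0.1 level.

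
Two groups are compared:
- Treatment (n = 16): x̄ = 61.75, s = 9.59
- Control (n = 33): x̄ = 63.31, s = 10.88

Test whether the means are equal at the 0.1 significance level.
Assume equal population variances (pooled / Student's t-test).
Student's two-sample t-test (equal variances):
H₀: μ₁ = μ₂
H₁: μ₁ ≠ μ₂
df = n₁ + n₂ - 2 = 47
Pooled variance s_p² = [(n₁-1)s₁² + (n₂-1)s₂²] / (n₁ + n₂ - 2) = [(15)(9.59²) + (32)(10.88²)] / 47 = 109.9469
SE = √(s_p²(1/n₁ + 1/n₂)) = √(109.9469 × (1/16 + 1/33)) = 3.1943
t = (x̄₁ - x̄₂) / SE = (61.75 - 63.31) / 3.1943 = -1.56 / 3.1943 = -0.488
p-value = 0.6276

Since p-value > α = 0.1, we fail to reject H₀.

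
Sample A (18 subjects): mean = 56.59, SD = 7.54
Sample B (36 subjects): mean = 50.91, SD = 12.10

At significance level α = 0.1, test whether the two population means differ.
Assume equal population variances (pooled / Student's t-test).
Student's two-sample t-test (equal variances):
H₀: μ₁ = μ₂
H₁: μ₁ ≠ μ₂
df = n₁ + n₂ - 2 = 52
Pooled variance s_p² = [(n₁-1)s₁² + (n₂-1)s₂²] / (n₁ + n₂ - 2) = [(17)(7.54²) + (35)(12.10²)] / 52 = 117.1313
SE = √(s_p²(1/n₁ + 1/n₂)) = √(117.1313 × (1/18 + 1/36)) = 3.1243
t = (x̄₁ - x̄₂) / SE = (56.59 - 50.91) / 3.1243 = 5.68 / 3.1243 = 1.818
p-value = 0.0748

Since p-value < α = 0.1, we reject H₀.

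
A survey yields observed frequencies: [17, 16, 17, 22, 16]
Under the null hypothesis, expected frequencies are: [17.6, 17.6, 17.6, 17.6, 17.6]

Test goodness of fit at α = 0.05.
Chi-square goodness of fit test:
H₀: observed counts match expected distribution
H₁: observed counts differ from expected distribution
df = k - 1 = 4
χ² = Σ(O - E)²/E
   = (17 - 17.6)²/17.6 + (16 - 17.6)²/17.6 + (17 - 17.6)²/17.6 + (22 - 17.6)²/17.6 + (16 - 17.6)²/17.6
   = 0.020 + 0.145 + 0.020 + 1.100 + 0.145
   = 1.43
p-value = 0.8386

Since p-value > α = 0.05, we fail to reject H₀.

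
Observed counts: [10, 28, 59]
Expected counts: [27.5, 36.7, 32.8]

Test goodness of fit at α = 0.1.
Chi-square goodness of fit test:
H₀: observed counts match expected distribution
H₁: observed counts differ from expected distribution
df = k - 1 = 2
χ² = Σ(O - E)²/E
   = (10 - 27.5)²/27.5 + (28 - 36.7)²/36.7 + (59 - 32.8)²/32.8
   = 11.136 + 2.062 + 20.928
   = 34.13
p-value < 0.0001

Since p-value < α = 0.1, we reject H₀.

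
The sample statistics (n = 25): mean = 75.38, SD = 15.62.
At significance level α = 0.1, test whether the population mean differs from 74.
One-sample t-test:
H₀: μ = 74
H₁: μ ≠ 74
df = n - 1 = 24
t = (x̄ - μ₀) / (s/√n) = (75.38 - 74) / (15.62/√25) = 0.442
p-value = 0.6626

Since p-value > α = 0.1, we fail to reject H₀.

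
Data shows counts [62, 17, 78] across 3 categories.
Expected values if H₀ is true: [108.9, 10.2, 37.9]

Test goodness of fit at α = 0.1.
Chi-square goodness of fit test:
H₀: observed counts match expected distribution
H₁: observed counts differ from expected distribution
df = k - 1 = 2
χ² = Σ(O - E)²/E
   = (62 - 108.9)²/108.9 + (17 - 10.2)²/10.2 + (78 - 37.9)²/37.9
   = 20.198 + 4.533 + 42.428
   = 67.16
p-value < 0.0001

Since p-value < α = 0.1, we reject H₀.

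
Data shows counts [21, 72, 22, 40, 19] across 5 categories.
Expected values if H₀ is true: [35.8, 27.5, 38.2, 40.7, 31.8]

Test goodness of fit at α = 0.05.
Chi-square goodness of fit test:
H₀: observed counts match expected distribution
H₁: observed counts differ from expected distribution
df = k - 1 = 4
χ² = Σ(O - E)²/E
   = (21 - 35.8)²/35.8 + (72 - 27.5)²/27.5 + (22 - 38.2)²/38.2 + (40 - 40.7)²/40.7 + (19 - 31.8)²/31.8
   = 6.118 + 72.009 + 6.870 + 0.012 + 5.152
   = 90.16
p-value < 0.0001

Since p-value < α = 0.05, we reject H₀.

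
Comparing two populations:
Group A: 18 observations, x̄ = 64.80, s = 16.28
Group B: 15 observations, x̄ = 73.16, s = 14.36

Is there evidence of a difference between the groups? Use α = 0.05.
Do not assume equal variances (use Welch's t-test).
Welch's two-sample t-test:
H₀: μ₁ = μ₂
H₁: μ₁ ≠ μ₂
s₁²/n₁ = 16.28²/18 = 14.7244,  s₂²/n₂ = 14.36²/15 = 13.7473
SE = √(s₁²/n₁ + s₂²/n₂) = √(14.7244 + 13.7473) = 5.3359
df (Welch-Satterthwaite) = (s₁²/n₁ + s₂²/n₂)² / [(s₁²/n₁)²/(n₁-1) + (s₂²/n₂)²/(n₂-1)] ≈ 30.88
t = (x̄₁ - x̄₂) / SE = (64.80 - 73.16) / 5.3359 = -8.36 / 5.3359 = -1.567
p-value = 0.1274

Since p-value > α = 0.05, we fail to reject H₀.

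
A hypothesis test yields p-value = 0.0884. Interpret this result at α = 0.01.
Since p = 0.0884 > α = 0.01, fail to reject H₀.
There is insufficient evidence to reject the null hypothesis; the result is not statistically significant at the 0.01 level.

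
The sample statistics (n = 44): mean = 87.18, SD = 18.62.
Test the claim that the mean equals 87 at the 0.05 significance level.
One-sample t-test:
H₀: μ = 87
H₁: μ ≠ 87
df = n - 1 = 43
t = (x̄ - μ₀) / (s/√n) = (87.18 - 87) / (18.62/√44) = 0.064
p-value = 0.9492

Since p-value > α = 0.05, we fail to reject H₀.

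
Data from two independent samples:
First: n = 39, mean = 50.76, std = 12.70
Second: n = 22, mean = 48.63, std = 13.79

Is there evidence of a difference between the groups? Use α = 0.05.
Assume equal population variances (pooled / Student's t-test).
Student's two-sample t-test (equal variances):
H₀: μ₁ = μ₂
H₁: μ₁ ≠ μ₂
df = n₁ + n₂ - 2 = 59
Pooled variance s_p² = [(n₁-1)s₁² + (n₂-1)s₂²] / (n₁ + n₂ - 2) = [(38)(12.70²) + (21)(13.79²)] / 59 = 171.5672
SE = √(s_p²(1/n₁ + 1/n₂)) = √(171.5672 × (1/39 + 1/22)) = 3.4925
t = (x̄₁ - x̄₂) / SE = (50.76 - 48.63) / 3.4925 = 2.13 / 3.4925 = 0.610
p-value = 0.5443

Since p-value > α = 0.05, we fail to reject H₀.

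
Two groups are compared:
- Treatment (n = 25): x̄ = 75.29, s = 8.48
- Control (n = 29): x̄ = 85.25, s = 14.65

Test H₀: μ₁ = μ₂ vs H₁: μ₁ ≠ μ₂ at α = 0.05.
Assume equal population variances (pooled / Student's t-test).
Student's two-sample t-test (equal variances):
H₀: μ₁ = μ₂
H₁: μ₁ ≠ μ₂
df = n₁ + n₂ - 2 = 52
Pooled variance s_p² = [(n₁-1)s₁² + (n₂-1)s₂²] / (n₁ + n₂ - 2) = [(24)(8.48²) + (28)(14.65²)] / 52 = 148.7554
SE = √(s_p²(1/n₁ + 1/n₂)) = √(148.7554 × (1/25 + 1/29)) = 3.3286
t = (x̄₁ - x̄₂) / SE = (75.29 - 85.25) / 3.3286 = -9.96 / 3.3286 = -2.992
p-value = 0.0042

Since p-value < α = 0.05, we reject H₀.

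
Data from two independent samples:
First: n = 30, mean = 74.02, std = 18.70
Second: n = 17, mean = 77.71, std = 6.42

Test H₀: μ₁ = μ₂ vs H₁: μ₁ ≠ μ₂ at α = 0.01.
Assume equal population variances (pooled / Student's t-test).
Student's two-sample t-test (equal variances):
H₀: μ₁ = μ₂
H₁: μ₁ ≠ μ₂
df = n₁ + n₂ - 2 = 45
Pooled variance s_p² = [(n₁-1)s₁² + (n₂-1)s₂²] / (n₁ + n₂ - 2) = [(29)(18.70²) + (16)(6.42²)] / 45 = 240.0105
SE = √(s_p²(1/n₁ + 1/n₂)) = √(240.0105 × (1/30 + 1/17)) = 4.7030
t = (x̄₁ - x̄₂) / SE = (74.02 - 77.71) / 4.7030 = -3.69 / 4.7030 = -0.785
p-value = 0.4368

Since p-value > α = 0.01, we fail to reject H₀.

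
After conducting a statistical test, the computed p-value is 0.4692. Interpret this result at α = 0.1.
Since p = 0.4692 > α = 0.1, fail to reject H₀.
There is insufficient evidence to reject the null hypothesis; the result is not statistically significant at the 0.1 level.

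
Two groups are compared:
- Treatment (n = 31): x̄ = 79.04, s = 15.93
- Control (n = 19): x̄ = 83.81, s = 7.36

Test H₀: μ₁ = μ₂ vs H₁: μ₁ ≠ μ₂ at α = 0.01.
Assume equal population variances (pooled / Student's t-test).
Student's two-sample t-test (equal variances):
H₀: μ₁ = μ₂
H₁: μ₁ ≠ μ₂
df = n₁ + n₂ - 2 = 48
Pooled variance s_p² = [(n₁-1)s₁² + (n₂-1)s₂²] / (n₁ + n₂ - 2) = [(30)(15.93²) + (18)(7.36²)] / 48 = 178.9167
SE = √(s_p²(1/n₁ + 1/n₂)) = √(178.9167 × (1/31 + 1/19)) = 3.8972
t = (x̄₁ - x̄₂) / SE = (79.04 - 83.81) / 3.8972 = -4.77 / 3.8972 = -1.224
p-value = 0.2269

Since p-value > α = 0.01, we fail to reject H₀.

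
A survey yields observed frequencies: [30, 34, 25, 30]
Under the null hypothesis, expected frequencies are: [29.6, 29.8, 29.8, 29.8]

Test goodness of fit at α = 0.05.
Chi-square goodness of fit test:
H₀: observed counts match expected distribution
H₁: observed counts differ from expected distribution
df = k - 1 = 3
χ² = Σ(O - E)²/E
   = (30 - 29.6)²/29.6 + (34 - 29.8)²/29.8 + (25 - 29.8)²/29.8 + (30 - 29.8)²/29.8
   = 0.005 + 0.592 + 0.773 + 0.001
   = 1.37
p-value = 0.7121

Since p-value > α = 0.05, we fail to reject H₀.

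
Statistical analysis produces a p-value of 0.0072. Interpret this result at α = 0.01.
Since p = 0.0072 < α = 0.01, reject H₀.
There is sufficient evidence to reject the null hypothesis; the result is statistically significant at the 0.01 level.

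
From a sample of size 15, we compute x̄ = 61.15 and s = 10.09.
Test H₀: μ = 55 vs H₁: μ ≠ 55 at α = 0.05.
One-sample t-test:
H₀: μ = 55
H₁: μ ≠ 55
df = n - 1 = 14
t = (x̄ - μ₀) / (s/√n) = (61.15 - 55) / (10.09/√15) = 2.361
p-value = 0.0333

Since p-value < α = 0.05, we reject H₀.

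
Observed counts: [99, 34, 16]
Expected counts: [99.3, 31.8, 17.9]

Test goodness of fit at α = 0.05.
Chi-square goodness of fit test:
H₀: observed counts match expected distribution
H₁: observed counts differ from expected distribution
df = k - 1 = 2
χ² = Σ(O - E)²/E
   = (99 - 99.3)²/99.3 + (34 - 31.8)²/31.8 + (16 - 17.9)²/17.9
   = 0.001 + 0.152 + 0.202
   = 0.35
p-value = 0.8375

Since p-value > α = 0.05, we fail to reject H₀.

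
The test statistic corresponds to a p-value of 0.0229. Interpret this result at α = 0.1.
Since p = 0.0229 < α = 0.1, reject H₀.
There is sufficient evidence to reject the null hypothesis; the result is statistically significant at the 0.1 level.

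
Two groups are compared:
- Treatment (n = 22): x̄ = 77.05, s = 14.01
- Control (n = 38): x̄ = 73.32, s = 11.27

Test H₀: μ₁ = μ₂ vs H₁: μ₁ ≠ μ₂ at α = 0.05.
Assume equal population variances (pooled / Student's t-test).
Student's two-sample t-test (equal variances):
H₀: μ₁ = μ₂
H₁: μ₁ ≠ μ₂
df = n₁ + n₂ - 2 = 58
Pooled variance s_p² = [(n₁-1)s₁² + (n₂-1)s₂²] / (n₁ + n₂ - 2) = [(21)(14.01²) + (37)(11.27²)] / 58 = 152.0924
SE = √(s_p²(1/n₁ + 1/n₂)) = √(152.0924 × (1/22 + 1/38)) = 3.3039
t = (x̄₁ - x̄₂) / SE = (77.05 - 73.32) / 3.3039 = 3.73 / 3.3039 = 1.129
p-value = 0.2636

Since p-value > α = 0.05, we fail to reject H₀.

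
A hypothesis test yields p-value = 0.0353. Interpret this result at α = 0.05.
Since p = 0.0353 < α = 0.05, reject H₀.
There is sufficient evidence to reject the null hypothesis; the result is statistically significant at the 0.05 level.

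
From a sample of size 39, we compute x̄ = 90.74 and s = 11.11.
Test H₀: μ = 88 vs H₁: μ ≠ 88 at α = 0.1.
One-sample t-test:
H₀: μ = 88
H₁: μ ≠ 88
df = n - 1 = 38
t = (x̄ - μ₀) / (s/√n) = (90.74 - 88) / (11.11/√39) = 1.540
p-value = 0.1318

Since p-value > α = 0.1, we fail to reject H₀.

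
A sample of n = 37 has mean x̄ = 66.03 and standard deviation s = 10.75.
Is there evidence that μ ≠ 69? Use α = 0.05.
One-sample t-test:
H₀: μ = 69
H₁: μ ≠ 69
df = n - 1 = 36
t = (x̄ - μ₀) / (s/√n) = (66.03 - 69) / (10.75/√37) = -1.681
p-value = 0.1015

Since p-value > α = 0.05, we fail to reject H₀.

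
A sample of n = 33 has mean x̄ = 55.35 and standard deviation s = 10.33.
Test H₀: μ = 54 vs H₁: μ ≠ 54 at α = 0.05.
One-sample t-test:
H₀: μ = 54
H₁: μ ≠ 54
df = n - 1 = 32
t = (x̄ - μ₀) / (s/√n) = (55.35 - 54) / (10.33/√33) = 0.751
p-value = 0.4583

Since p-value > α = 0.05, we fail to reject H₀.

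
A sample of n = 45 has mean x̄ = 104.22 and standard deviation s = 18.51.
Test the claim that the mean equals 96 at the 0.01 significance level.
One-sample t-test:
H₀: μ = 96
H₁: μ ≠ 96
df = n - 1 = 44
t = (x̄ - μ₀) / (s/√n) = (104.22 - 96) / (18.51/√45) = 2.979
p-value = 0.0047

Since p-value < α = 0.01, we reject H₀.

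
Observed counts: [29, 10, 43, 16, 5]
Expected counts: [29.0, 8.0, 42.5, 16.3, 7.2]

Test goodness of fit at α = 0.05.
Chi-square goodness of fit test:
H₀: observed counts match expected distribution
H₁: observed counts differ from expected distribution
df = k - 1 = 4
χ² = Σ(O - E)²/E
   = (29 - 29.0)²/29.0 + (10 - 8.0)²/8.0 + (43 - 42.5)²/42.5 + (16 - 16.3)²/16.3 + (5 - 7.2)²/7.2
   = 0.000 + 0.500 + 0.006 + 0.006 + 0.672
   = 1.18
p-value = 0.8808

Since p-value > α = 0.05, we fail to reject H₀.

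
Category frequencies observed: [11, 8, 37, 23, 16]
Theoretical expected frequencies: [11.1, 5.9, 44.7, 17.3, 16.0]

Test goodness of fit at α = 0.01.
Chi-square goodness of fit test:
H₀: observed counts match expected distribution
H₁: observed counts differ from expected distribution
df = k - 1 = 4
χ² = Σ(O - E)²/E
   = (11 - 11.1)²/11.1 + (8 - 5.9)²/5.9 + (37 - 44.7)²/44.7 + (23 - 17.3)²/17.3 + (16 - 16.0)²/16.0
   = 0.001 + 0.747 + 1.326 + 1.878 + 0.000
   = 3.95
p-value = 0.4124

Since p-value > α = 0.01, we fail to reject H₀.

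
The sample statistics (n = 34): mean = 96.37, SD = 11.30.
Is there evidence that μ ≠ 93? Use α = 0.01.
One-sample t-test:
H₀: μ = 93
H₁: μ ≠ 93
df = n - 1 = 33
t = (x̄ - μ₀) / (s/√n) = (96.37 - 93) / (11.30/√34) = 1.739
p-value = 0.0914

Since p-value > α = 0.01, we fail to reject H₀.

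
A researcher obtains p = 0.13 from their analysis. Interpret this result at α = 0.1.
Since p = 0.13 > α = 0.1, fail to reject H₀.
There is insufficient evidence to reject the null hypothesis; the result is not statistically significant at the 0.1 level.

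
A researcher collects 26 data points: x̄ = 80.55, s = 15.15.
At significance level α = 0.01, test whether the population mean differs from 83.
One-sample t-test:
H₀: μ = 83
H₁: μ ≠ 83
df = n - 1 = 25
t = (x̄ - μ₀) / (s/√n) = (80.55 - 83) / (15.15/√26) = -0.825
p-value = 0.4174

Since p-value > α = 0.01, we fail to reject H₀.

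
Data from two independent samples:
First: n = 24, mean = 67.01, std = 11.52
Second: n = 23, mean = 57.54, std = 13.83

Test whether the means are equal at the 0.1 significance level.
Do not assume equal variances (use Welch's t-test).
Welch's two-sample t-test:
H₀: μ₁ = μ₂
H₁: μ₁ ≠ μ₂
s₁²/n₁ = 11.52²/24 = 5.5296,  s₂²/n₂ = 13.83²/23 = 8.3160
SE = √(s₁²/n₁ + s₂²/n₂) = √(5.5296 + 8.3160) = 3.7210
df (Welch-Satterthwaite) = (s₁²/n₁ + s₂²/n₂)² / [(s₁²/n₁)²/(n₁-1) + (s₂²/n₂)²/(n₂-1)] ≈ 42.86
t = (x̄₁ - x̄₂) / SE = (67.01 - 57.54) / 3.7210 = 9.47 / 3.7210 = 2.545
p-value = 0.0146

Since p-value < α = 0.1, we reject H₀.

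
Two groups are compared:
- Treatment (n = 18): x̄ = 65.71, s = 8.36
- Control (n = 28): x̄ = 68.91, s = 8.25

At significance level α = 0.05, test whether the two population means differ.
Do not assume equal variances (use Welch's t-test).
Welch's two-sample t-test:
H₀: μ₁ = μ₂
H₁: μ₁ ≠ μ₂
s₁²/n₁ = 8.36²/18 = 3.8828,  s₂²/n₂ = 8.25²/28 = 2.4308
SE = √(s₁²/n₁ + s₂²/n₂) = √(3.8828 + 2.4308) = 2.5127
df (Welch-Satterthwaite) = (s₁²/n₁ + s₂²/n₂)² / [(s₁²/n₁)²/(n₁-1) + (s₂²/n₂)²/(n₂-1)] ≈ 36.05
t = (x̄₁ - x̄₂) / SE = (65.71 - 68.91) / 2.5127 = -3.20 / 2.5127 = -1.274
p-value = 0.2110

Since p-value > α = 0.05, we fail to reject H₀.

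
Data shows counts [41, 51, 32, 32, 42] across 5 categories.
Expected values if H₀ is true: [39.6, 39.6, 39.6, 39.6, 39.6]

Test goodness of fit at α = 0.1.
Chi-square goodness of fit test:
H₀: observed counts match expected distribution
H₁: observed counts differ from expected distribution
df = k - 1 = 4
χ² = Σ(O - E)²/E
   = (41 - 39.6)²/39.6 + (51 - 39.6)²/39.6 + (32 - 39.6)²/39.6 + (32 - 39.6)²/39.6 + (42 - 39.6)²/39.6
   = 0.049 + 3.282 + 1.459 + 1.459 + 0.145
   = 6.39
p-value = 0.1716

Since p-value > α = 0.1, we fail to reject H₀.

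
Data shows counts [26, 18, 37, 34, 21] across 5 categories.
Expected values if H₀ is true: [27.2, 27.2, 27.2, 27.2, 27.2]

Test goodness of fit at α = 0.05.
Chi-square goodness of fit test:
H₀: observed counts match expected distribution
H₁: observed counts differ from expected distribution
df = k - 1 = 4
χ² = Σ(O - E)²/E
   = (26 - 27.2)²/27.2 + (18 - 27.2)²/27.2 + (37 - 27.2)²/27.2 + (34 - 27.2)²/27.2 + (21 - 27.2)²/27.2
   = 0.053 + 3.112 + 3.531 + 1.700 + 1.413
   = 9.81
p-value = 0.0438

Since p-value < α = 0.05, we reject H₀.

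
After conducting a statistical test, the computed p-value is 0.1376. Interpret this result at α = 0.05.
Since p = 0.1376 > α = 0.05, fail to reject H₀.
There is insufficient evidence to reject the null hypothesis; the result is not statistically significant at the 0.05 level.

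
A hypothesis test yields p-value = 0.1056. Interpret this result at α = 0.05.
Since p = 0.1056 > α = 0.05, fail to reject H₀.
There is insufficient evidence to reject the null hypothesis; the result is not statistically significant at the 0.05 level.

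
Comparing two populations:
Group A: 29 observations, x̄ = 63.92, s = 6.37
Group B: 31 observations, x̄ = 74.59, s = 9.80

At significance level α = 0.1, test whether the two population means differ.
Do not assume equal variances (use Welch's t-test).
Welch's two-sample t-test:
H₀: μ₁ = μ₂
H₁: μ₁ ≠ μ₂
s₁²/n₁ = 6.37²/29 = 1.3992,  s₂²/n₂ = 9.80²/31 = 3.0981
SE = √(s₁²/n₁ + s₂²/n₂) = √(1.3992 + 3.0981) = 2.1207
df (Welch-Satterthwaite) = (s₁²/n₁ + s₂²/n₂)² / [(s₁²/n₁)²/(n₁-1) + (s₂²/n₂)²/(n₂-1)] ≈ 51.88
t = (x̄₁ - x̄₂) / SE = (63.92 - 74.59) / 2.1207 = -10.67 / 2.1207 = -5.031
p-value < 0.0001

Since p-value < α = 0.1, we reject H₀.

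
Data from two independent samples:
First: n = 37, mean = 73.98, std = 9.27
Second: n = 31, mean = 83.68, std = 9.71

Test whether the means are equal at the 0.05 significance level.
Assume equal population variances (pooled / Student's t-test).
Student's two-sample t-test (equal variances):
H₀: μ₁ = μ₂
H₁: μ₁ ≠ μ₂
df = n₁ + n₂ - 2 = 66
Pooled variance s_p² = [(n₁-1)s₁² + (n₂-1)s₂²] / (n₁ + n₂ - 2) = [(36)(9.27²) + (30)(9.71²)] / 66 = 89.7289
SE = √(s_p²(1/n₁ + 1/n₂)) = √(89.7289 × (1/37 + 1/31)) = 2.3064
t = (x̄₁ - x̄₂) / SE = (73.98 - 83.68) / 2.3064 = -9.70 / 2.3064 = -4.206
p-value = 0.0001

Since p-value < α = 0.05, we reject H₀.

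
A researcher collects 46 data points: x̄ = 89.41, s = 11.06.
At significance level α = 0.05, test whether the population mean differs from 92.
One-sample t-test:
H₀: μ = 92
H₁: μ ≠ 92
df = n - 1 = 45
t = (x̄ - μ₀) / (s/√n) = (89.41 - 92) / (11.06/√46) = -1.588
p-value = 0.1192

Since p-value > α = 0.05, we fail to reject H₀.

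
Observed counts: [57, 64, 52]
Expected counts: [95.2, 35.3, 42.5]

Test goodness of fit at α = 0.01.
Chi-square goodness of fit test:
H₀: observed counts match expected distribution
H₁: observed counts differ from expected distribution
df = k - 1 = 2
χ² = Σ(O - E)²/E
   = (57 - 95.2)²/95.2 + (64 - 35.3)²/35.3 + (52 - 42.5)²/42.5
   = 15.328 + 23.334 + 2.124
   = 40.79
p-value < 0.0001

Since p-value < α = 0.01, we reject H₀.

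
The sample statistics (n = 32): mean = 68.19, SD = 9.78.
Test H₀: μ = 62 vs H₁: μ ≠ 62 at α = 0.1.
One-sample t-test:
H₀: μ = 62
H₁: μ ≠ 62
df = n - 1 = 31
t = (x̄ - μ₀) / (s/√n) = (68.19 - 62) / (9.78/√32) = 3.580
p-value = 0.0012

Since p-value < α = 0.1, we reject H₀.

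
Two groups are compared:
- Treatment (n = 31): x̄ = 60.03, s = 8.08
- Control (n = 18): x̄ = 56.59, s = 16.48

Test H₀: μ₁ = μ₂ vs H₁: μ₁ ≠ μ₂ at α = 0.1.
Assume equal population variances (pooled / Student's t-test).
Student's two-sample t-test (equal variances):
H₀: μ₁ = μ₂
H₁: μ₁ ≠ μ₂
df = n₁ + n₂ - 2 = 47
Pooled variance s_p² = [(n₁-1)s₁² + (n₂-1)s₂²] / (n₁ + n₂ - 2) = [(30)(8.08²) + (17)(16.48²)] / 47 = 139.9070
SE = √(s_p²(1/n₁ + 1/n₂)) = √(139.9070 × (1/31 + 1/18)) = 3.5051
t = (x̄₁ - x̄₂) / SE = (60.03 - 56.59) / 3.5051 = 3.44 / 3.5051 = 0.981
p-value = 0.3314

Since p-value > α = 0.1, we fail to reject H₀.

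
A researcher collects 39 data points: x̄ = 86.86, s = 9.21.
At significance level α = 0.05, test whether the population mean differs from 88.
One-sample t-test:
H₀: μ = 88
H₁: μ ≠ 88
df = n - 1 = 38
t = (x̄ - μ₀) / (s/√n) = (86.86 - 88) / (9.21/√39) = -0.773
p-value = 0.4443

Since p-value > α = 0.05, we fail to reject H₀.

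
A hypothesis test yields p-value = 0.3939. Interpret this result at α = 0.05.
Since p = 0.3939 > α = 0.05, fail to reject H₀.
There is insufficient evidence to reject the null hypothesis; the result is not statistically significant at the 0.05 level.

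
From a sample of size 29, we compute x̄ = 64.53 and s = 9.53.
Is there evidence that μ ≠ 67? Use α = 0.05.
One-sample t-test:
H₀: μ = 67
H₁: μ ≠ 67
df = n - 1 = 28
t = (x̄ - μ₀) / (s/√n) = (64.53 - 67) / (9.53/√29) = -1.396
p-value = 0.1738

Since p-value > α = 0.05, we fail to reject H₀.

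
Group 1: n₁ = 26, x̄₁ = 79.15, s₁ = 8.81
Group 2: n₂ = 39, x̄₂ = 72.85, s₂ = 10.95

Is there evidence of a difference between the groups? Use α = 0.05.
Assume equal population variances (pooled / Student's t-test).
Student's two-sample t-test (equal variances):
H₀: μ₁ = μ₂
H₁: μ₁ ≠ μ₂
df = n₁ + n₂ - 2 = 63
Pooled variance s_p² = [(n₁-1)s₁² + (n₂-1)s₂²] / (n₁ + n₂ - 2) = [(25)(8.81²) + (38)(10.95²)] / 63 = 103.1222
SE = √(s_p²(1/n₁ + 1/n₂)) = √(103.1222 × (1/26 + 1/39)) = 2.5711
t = (x̄₁ - x̄₂) / SE = (79.15 - 72.85) / 2.5711 = 6.30 / 2.5711 = 2.450
p-value = 0.0171

Since p-value < α = 0.05, we reject H₀.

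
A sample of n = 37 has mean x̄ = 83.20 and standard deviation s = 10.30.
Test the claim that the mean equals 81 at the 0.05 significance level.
One-sample t-test:
H₀: μ = 81
H₁: μ ≠ 81
df = n - 1 = 36
t = (x̄ - μ₀) / (s/√n) = (83.20 - 81) / (10.30/√37) = 1.299
p-value = 0.2021

Since p-value > α = 0.05, we fail to reject H₀.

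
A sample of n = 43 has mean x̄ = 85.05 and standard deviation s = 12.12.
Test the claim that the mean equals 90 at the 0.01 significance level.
One-sample t-test:
H₀: μ = 90
H₁: μ ≠ 90
df = n - 1 = 42
t = (x̄ - μ₀) / (s/√n) = (85.05 - 90) / (12.12/√43) = -2.678
p-value = 0.0105

Since p-value > α = 0.01, we fail to reject H₀.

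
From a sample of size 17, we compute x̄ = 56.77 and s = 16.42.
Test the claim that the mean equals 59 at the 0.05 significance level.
One-sample t-test:
H₀: μ = 59
H₁: μ ≠ 59
df = n - 1 = 16
t = (x̄ - μ₀) / (s/√n) = (56.77 - 59) / (16.42/√17) = -0.560
p-value = 0.5833

Since p-value > α = 0.05, we fail to reject H₀.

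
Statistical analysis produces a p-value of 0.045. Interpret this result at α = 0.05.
Since p = 0.045 < α = 0.05, reject H₀.
There is sufficient evidence to reject the null hypothesis; the result is statistically significant at the 0.05 level.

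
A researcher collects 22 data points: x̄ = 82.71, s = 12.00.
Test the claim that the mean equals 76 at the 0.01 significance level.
One-sample t-test:
H₀: μ = 76
H₁: μ ≠ 76
df = n - 1 = 21
t = (x̄ - μ₀) / (s/√n) = (82.71 - 76) / (12.00/√22) = 2.623
p-value = 0.0159

Since p-value > α = 0.01, we fail to reject H₀.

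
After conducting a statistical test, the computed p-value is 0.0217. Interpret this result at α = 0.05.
Since p = 0.0217 < α = 0.05, reject H₀.
There is sufficient evidence to reject the null hypothesis; the result is statistically significant at the 0.05 level.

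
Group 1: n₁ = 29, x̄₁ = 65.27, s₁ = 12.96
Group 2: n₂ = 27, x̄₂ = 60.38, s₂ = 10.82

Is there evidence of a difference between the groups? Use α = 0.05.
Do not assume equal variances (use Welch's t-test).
Welch's two-sample t-test:
H₀: μ₁ = μ₂
H₁: μ₁ ≠ μ₂
s₁²/n₁ = 12.96²/29 = 5.7918,  s₂²/n₂ = 10.82²/27 = 4.3360
SE = √(s₁²/n₁ + s₂²/n₂) = √(5.7918 + 4.3360) = 3.1824
df (Welch-Satterthwaite) = (s₁²/n₁ + s₂²/n₂)² / [(s₁²/n₁)²/(n₁-1) + (s₂²/n₂)²/(n₂-1)] ≈ 53.39
t = (x̄₁ - x̄₂) / SE = (65.27 - 60.38) / 3.1824 = 4.89 / 3.1824 = 1.537
p-value = 0.1303

Since p-value > α = 0.05, we fail to reject H₀.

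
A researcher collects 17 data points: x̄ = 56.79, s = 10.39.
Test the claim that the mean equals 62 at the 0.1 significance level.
One-sample t-test:
H₀: μ = 62
H₁: μ ≠ 62
df = n - 1 = 16
t = (x̄ - μ₀) / (s/√n) = (56.79 - 62) / (10.39/√17) = -2.068
p-value = 0.0553

Since p-value < α = 0.1, we reject H₀.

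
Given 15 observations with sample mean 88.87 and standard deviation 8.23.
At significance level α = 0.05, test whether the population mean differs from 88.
One-sample t-test:
H₀: μ = 88
H₁: μ ≠ 88
df = n - 1 = 14
t = (x̄ - μ₀) / (s/√n) = (88.87 - 88) / (8.23/√15) = 0.409
p-value = 0.6884

Since p-value > α = 0.05, we fail to reject H₀.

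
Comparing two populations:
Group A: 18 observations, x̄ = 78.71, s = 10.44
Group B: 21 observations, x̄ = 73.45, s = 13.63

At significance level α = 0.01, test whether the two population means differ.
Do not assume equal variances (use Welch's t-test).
Welch's two-sample t-test:
H₀: μ₁ = μ₂
H₁: μ₁ ≠ μ₂
s₁²/n₁ = 10.44²/18 = 6.0552,  s₂²/n₂ = 13.63²/21 = 8.8465
SE = √(s₁²/n₁ + s₂²/n₂) = √(6.0552 + 8.8465) = 3.8603
df (Welch-Satterthwaite) = (s₁²/n₁ + s₂²/n₂)² / [(s₁²/n₁)²/(n₁-1) + (s₂²/n₂)²/(n₂-1)] ≈ 36.58
t = (x̄₁ - x̄₂) / SE = (78.71 - 73.45) / 3.8603 = 5.26 / 3.8603 = 1.363
p-value = 0.1813

Since p-value > α = 0.01, we fail to reject H₀.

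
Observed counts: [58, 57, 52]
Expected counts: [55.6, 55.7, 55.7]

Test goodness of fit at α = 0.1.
Chi-square goodness of fit test:
H₀: observed counts match expected distribution
H₁: observed counts differ from expected distribution
df = k - 1 = 2
χ² = Σ(O - E)²/E
   = (58 - 55.6)²/55.6 + (57 - 55.7)²/55.7 + (52 - 55.7)²/55.7
   = 0.104 + 0.030 + 0.246
   = 0.38
p-value = 0.8271

Since p-value > α = 0.1, we fail to reject H₀.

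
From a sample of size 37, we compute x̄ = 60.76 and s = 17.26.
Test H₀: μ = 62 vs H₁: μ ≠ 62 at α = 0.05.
One-sample t-test:
H₀: μ = 62
H₁: μ ≠ 62
df = n - 1 = 36
t = (x̄ - μ₀) / (s/√n) = (60.76 - 62) / (17.26/√37) = -0.437
p-value = 0.6647

Since p-value > α = 0.05, we fail to reject H₀.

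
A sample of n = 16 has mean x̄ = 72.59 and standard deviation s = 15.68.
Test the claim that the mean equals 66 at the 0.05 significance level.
One-sample t-test:
H₀: μ = 66
H₁: μ ≠ 66
df = n - 1 = 15
t = (x̄ - μ₀) / (s/√n) = (72.59 - 66) / (15.68/√16) = 1.681
p-value = 0.1134

Since p-value > α = 0.05, we fail to reject H₀.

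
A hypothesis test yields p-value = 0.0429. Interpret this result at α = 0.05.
Since p = 0.0429 < α = 0.05, reject H₀.
There is sufficient evidence to reject the null hypothesis; the result is statistically significant at the 0.05 level.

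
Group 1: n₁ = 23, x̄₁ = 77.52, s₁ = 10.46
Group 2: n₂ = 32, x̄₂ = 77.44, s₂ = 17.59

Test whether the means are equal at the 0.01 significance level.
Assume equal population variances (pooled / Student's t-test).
Student's two-sample t-test (equal variances):
H₀: μ₁ = μ₂
H₁: μ₁ ≠ μ₂
df = n₁ + n₂ - 2 = 53
Pooled variance s_p² = [(n₁-1)s₁² + (n₂-1)s₂²] / (n₁ + n₂ - 2) = [(22)(10.46²) + (31)(17.59²)] / 53 = 226.3907
SE = √(s_p²(1/n₁ + 1/n₂)) = √(226.3907 × (1/23 + 1/32)) = 4.1131
t = (x̄₁ - x̄₂) / SE = (77.52 - 77.44) / 4.1131 = 0.08 / 4.1131 = 0.019
p-value = 0.9846

Since p-value > α = 0.01, we fail to reject H₀.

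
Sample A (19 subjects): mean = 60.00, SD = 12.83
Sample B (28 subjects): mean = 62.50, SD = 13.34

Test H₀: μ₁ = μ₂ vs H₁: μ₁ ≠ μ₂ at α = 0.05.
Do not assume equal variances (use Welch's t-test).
Welch's two-sample t-test:
H₀: μ₁ = μ₂
H₁: μ₁ ≠ μ₂
s₁²/n₁ = 12.83²/19 = 8.6636,  s₂²/n₂ = 13.34²/28 = 6.3556
SE = √(s₁²/n₁ + s₂²/n₂) = √(8.6636 + 6.3556) = 3.8755
df (Welch-Satterthwaite) = (s₁²/n₁ + s₂²/n₂)² / [(s₁²/n₁)²/(n₁-1) + (s₂²/n₂)²/(n₂-1)] ≈ 39.81
t = (x̄₁ - x̄₂) / SE = (60.00 - 62.50) / 3.8755 = -2.50 / 3.8755 = -0.645
p-value = 0.5226

Since p-value > α = 0.05, we fail to reject H₀.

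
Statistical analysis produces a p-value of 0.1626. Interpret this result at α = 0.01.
Since p = 0.1626 > α = 0.01, fail to reject H₀.
There is insufficient evidence to reject the null hypothesis; the result is not statistically significant at the 0.01 level.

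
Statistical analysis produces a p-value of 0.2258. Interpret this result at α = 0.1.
Since p = 0.2258 > α = 0.1, fail to reject H₀.
There is insufficient evidence to reject the null hypothesis; the result is not statistically significant at the 0.1 level.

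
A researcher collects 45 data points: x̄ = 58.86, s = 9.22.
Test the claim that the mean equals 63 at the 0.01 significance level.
One-sample t-test:
H₀: μ = 63
H₁: μ ≠ 63
df = n - 1 = 44
t = (x̄ - μ₀) / (s/√n) = (58.86 - 63) / (9.22/√45) = -3.012
p-value = 0.0043

Since p-value < α = 0.01, we reject H₀.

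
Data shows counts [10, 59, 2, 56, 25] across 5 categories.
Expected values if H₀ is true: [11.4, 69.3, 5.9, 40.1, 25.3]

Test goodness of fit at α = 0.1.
Chi-square goodness of fit test:
H₀: observed counts match expected distribution
H₁: observed counts differ from expected distribution
df = k - 1 = 4
χ² = Σ(O - E)²/E
   = (10 - 11.4)²/11.4 + (59 - 69.3)²/69.3 + (2 - 5.9)²/5.9 + (56 - 40.1)²/40.1 + (25 - 25.3)²/25.3
   = 0.172 + 1.531 + 2.578 + 6.304 + 0.004
   = 10.59
p-value = 0.0316

Since p-value < α = 0.1, we reject H₀.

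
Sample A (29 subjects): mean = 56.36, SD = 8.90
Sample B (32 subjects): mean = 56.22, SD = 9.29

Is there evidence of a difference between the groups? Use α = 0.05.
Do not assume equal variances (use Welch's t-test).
Welch's two-sample t-test:
H₀: μ₁ = μ₂
H₁: μ₁ ≠ μ₂
s₁²/n₁ = 8.90²/29 = 2.7314,  s₂²/n₂ = 9.29²/32 = 2.6970
SE = √(s₁²/n₁ + s₂²/n₂) = √(2.7314 + 2.6970) = 2.3299
df (Welch-Satterthwaite) = (s₁²/n₁ + s₂²/n₂)² / [(s₁²/n₁)²/(n₁-1) + (s₂²/n₂)²/(n₂-1)] ≈ 58.81
t = (x̄₁ - x̄₂) / SE = (56.36 - 56.22) / 2.3299 = 0.14 / 2.3299 = 0.060
p-value = 0.9523

Since p-value > α = 0.05, we fail to reject H₀.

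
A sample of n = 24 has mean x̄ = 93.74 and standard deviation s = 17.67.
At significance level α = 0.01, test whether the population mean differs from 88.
One-sample t-test:
H₀: μ = 88
H₁: μ ≠ 88
df = n - 1 = 23
t = (x̄ - μ₀) / (s/√n) = (93.74 - 88) / (17.67/√24) = 1.591
p-value = 0.1252

Since p-value > α = 0.01, we fail to reject H₀.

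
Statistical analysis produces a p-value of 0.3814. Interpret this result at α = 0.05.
Since p = 0.3814 > α = 0.05, fail to reject H₀.
There is insufficient evidence to reject the null hypothesis; the result is not statistically significant at the 0.05 level.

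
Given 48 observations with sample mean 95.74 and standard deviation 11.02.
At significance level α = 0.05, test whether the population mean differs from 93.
One-sample t-test:
H₀: μ = 93
H₁: μ ≠ 93
df = n - 1 = 47
t = (x̄ - μ₀) / (s/√n) = (95.74 - 93) / (11.02/√48) = 1.723
p-value = 0.0915

Since p-value > α = 0.05, we fail to reject H₀.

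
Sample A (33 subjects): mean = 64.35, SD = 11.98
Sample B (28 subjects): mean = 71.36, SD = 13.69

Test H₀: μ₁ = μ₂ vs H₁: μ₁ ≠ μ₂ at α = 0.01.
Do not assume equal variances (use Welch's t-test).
Welch's two-sample t-test:
H₀: μ₁ = μ₂
H₁: μ₁ ≠ μ₂
s₁²/n₁ = 11.98²/33 = 4.3491,  s₂²/n₂ = 13.69²/28 = 6.6934
SE = √(s₁²/n₁ + s₂²/n₂) = √(4.3491 + 6.6934) = 3.3230
df (Welch-Satterthwaite) = (s₁²/n₁ + s₂²/n₂)² / [(s₁²/n₁)²/(n₁-1) + (s₂²/n₂)²/(n₂-1)] ≈ 54.18
t = (x̄₁ - x̄₂) / SE = (64.35 - 71.36) / 3.3230 = -7.01 / 3.3230 = -2.110
p-value = 0.0395

Since p-value > α = 0.01, we fail to reject H₀.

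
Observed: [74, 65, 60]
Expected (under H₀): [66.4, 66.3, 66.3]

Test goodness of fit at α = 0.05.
Chi-square goodness of fit test:
H₀: observed counts match expected distribution
H₁: observed counts differ from expected distribution
df = k - 1 = 2
χ² = Σ(O - E)²/E
   = (74 - 66.4)²/66.4 + (65 - 66.3)²/66.3 + (60 - 66.3)²/66.3
   = 0.870 + 0.025 + 0.599
   = 1.49
p-value = 0.4738

Since p-value > α = 0.05, we fail to reject H₀.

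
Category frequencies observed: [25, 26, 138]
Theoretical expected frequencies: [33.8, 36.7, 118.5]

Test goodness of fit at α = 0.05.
Chi-square goodness of fit test:
H₀: observed counts match expected distribution
H₁: observed counts differ from expected distribution
df = k - 1 = 2
χ² = Σ(O - E)²/E
   = (25 - 33.8)²/33.8 + (26 - 36.7)²/36.7 + (138 - 118.5)²/118.5
   = 2.291 + 3.120 + 3.209
   = 8.62
p-value = 0.0134

Since p-value < α = 0.05, we reject H₀.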